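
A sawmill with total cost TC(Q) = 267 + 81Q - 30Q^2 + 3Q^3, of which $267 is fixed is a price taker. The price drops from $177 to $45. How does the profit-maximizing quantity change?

Output falls from 8 to 6

AVC = 81 - 30Q + 3Q^2, minimized at Q = 5 where min AVC = $6. MC = 81 - 60Q + 9Q^2.
With P = $177 above the shutdown price, P = MC gives Q = 8.
At P = $45 ≥ min AVC, set P = MC: Q = 6. The firm stays open but cuts output.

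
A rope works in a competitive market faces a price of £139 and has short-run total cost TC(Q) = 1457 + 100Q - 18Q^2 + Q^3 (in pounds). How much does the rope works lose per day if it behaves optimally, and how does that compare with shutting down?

Profit = -£105 at Q = 13

AVC = 100 - 18Q + Q^2 has its minimum £19 at Q = 9; price £139 clears that bar, so the firm operates.
MC = 100 - 36Q + 3Q^2. Setting P = MC and taking the root on the rising branch gives Q* = 13.
TR = 139·13 = 1807. TC = 1457 + 455 = 1912. Profit = 1807 − 1912 = -£105.
That loss of £105 beats the £1457 the firm would lose by shutting down; producing recovers £1352 of fixed cost.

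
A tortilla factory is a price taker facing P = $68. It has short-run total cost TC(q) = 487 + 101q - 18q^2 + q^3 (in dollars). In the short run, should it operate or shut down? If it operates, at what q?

Produce at q = 11

Variable cost is VC = 101q - 18q^2 + q^3, so AVC = VC/q = 101 - 18q + q^2 and MC = dTC/dq = 101 - 36q + 3q^2.
AVC hits its minimum where MC = AVC, at q = 9, giving min AVC = 101 - 18·9 + 9^2 = $20.
P = $68 exceeds min AVC = $20, so the firm stays open.
Set P = MC: 68 = 101 - 36q + 3q^2 → 33 - 36q + 3q^2 = 0. The roots are q = 1 and q = 11; the profit-maximizing output is on the rising part of MC, so q* = 11.
Check: AVC at q = 11 is $24 ≤ P, so revenue covers variable cost.
Profit = P·q − TC = 68·11 − 751 = -$3, a loss, but smaller than the $487 fixed cost the firm would lose by shutting down.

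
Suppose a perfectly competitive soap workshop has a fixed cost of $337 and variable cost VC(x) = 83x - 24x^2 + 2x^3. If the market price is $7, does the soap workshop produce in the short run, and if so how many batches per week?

Shut down

Strip out fixed cost: VC = 83x - 24x^2 + 2x^3. Then AVC = 83 - 24x + 2x^2 and MC = 83 - 48x + 6x^2.
AVC is minimized where dAVC/dx = -24 + 4x = 0, at x = 6; min AVC = 83 - 24·6 + 2·6^2 = $11.
With P < min AVC ($7 < $11), every unit sold adds to the loss.
The firm minimizes its loss by shutting down and losing only its fixed cost of $337.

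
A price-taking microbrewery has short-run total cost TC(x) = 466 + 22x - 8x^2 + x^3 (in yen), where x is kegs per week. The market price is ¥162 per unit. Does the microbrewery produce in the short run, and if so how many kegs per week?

Produce at x = 10

From TC, MC = TC'(x) = 22 - 16x + 3x^2 and AVC = VC/x = 22 - 8x + x^2.
AVC is minimized where dAVC/dx = -8 + 2x = 0, at x = 4; min AVC = 22 - 8·4 + 4^2 = ¥6.
Since P = ¥162 ≥ min AVC = ¥6, price covers variable cost and the firm should produce.
Solving P = MC: -140 - 16x + 3x^2 = 0 ⇒ x = -14/3 or 10. On the upward-sloping branch, x* = 10.
Check: AVC at x = 10 is ¥42 ≤ P, so revenue covers variable cost.
Profit = P·x − TC = 162·10 − 886 = ¥734.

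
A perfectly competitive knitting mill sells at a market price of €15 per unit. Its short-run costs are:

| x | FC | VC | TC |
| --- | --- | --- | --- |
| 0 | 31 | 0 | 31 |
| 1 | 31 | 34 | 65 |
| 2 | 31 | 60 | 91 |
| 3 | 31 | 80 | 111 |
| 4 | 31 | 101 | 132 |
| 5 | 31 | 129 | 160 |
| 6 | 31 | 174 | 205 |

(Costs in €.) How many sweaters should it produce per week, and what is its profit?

Compute π = P·x − TC at each output: x=0: -31; x=1: -50; x=2: -61; x=3: -66; x=4: -72; x=5: -85; x=6: -115.
Profit is highest at x = 0. Equivalently, the lowest AVC in the table is 101/4 ≈ €25.25 at x = 4, and P = €15 falls below it — price never covers variable cost, so the firm shuts down and loses only its fixed cost.

x = 0 (shut down); profit = -€31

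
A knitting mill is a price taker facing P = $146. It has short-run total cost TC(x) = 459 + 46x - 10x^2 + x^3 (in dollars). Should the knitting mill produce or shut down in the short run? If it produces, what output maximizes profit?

From TC, MC = TC'(x) = 46 - 20x + 3x^2 and AVC = VC/x = 46 - 10x + x^2.
AVC is minimized where dAVC/dx = -10 + 2x = 0, at x = 5; min AVC = 46 - 10·5 + 5^2 = $21.
Since P = $146 ≥ min AVC = $21, price covers variable cost and the firm should produce.
Set P = MC: 146 = 46 - 20x + 3x^2 → -100 - 20x + 3x^2 = 0. The roots are x = -10/3 and x = 10; the profit-maximizing output is on the rising part of MC, so x* = 10.
Check: AVC at x = 10 is $46 ≤ P, so revenue covers variable cost.
Profit = P·x − TC = 146·10 − 919 = $541.

Produce at x = 10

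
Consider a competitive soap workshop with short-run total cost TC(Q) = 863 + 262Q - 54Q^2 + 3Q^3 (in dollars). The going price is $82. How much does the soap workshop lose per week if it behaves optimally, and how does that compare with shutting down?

AVC = 262 - 54Q + 3Q^2 has its minimum $19 at Q = 9; price $82 clears that bar, so the firm operates.
MC = 262 - 108Q + 9Q^2. Setting P = MC and taking the root on the rising branch gives Q* = 10.
TR = 82·10 = 820. TC = 863 + 220 = 1083. Profit = 820 − 1083 = -$263.
By producing, the firm covers all variable cost plus $600 of fixed cost; shutting down would lose the full $863.

Profit = -$263 at Q = 10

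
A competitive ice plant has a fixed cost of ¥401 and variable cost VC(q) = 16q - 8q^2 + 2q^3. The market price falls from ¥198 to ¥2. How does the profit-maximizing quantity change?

Output falls from 7 to 0 (the firm shuts down)

AVC = 16 - 8q + 2q^2, minimized at q = 2 where min AVC = ¥8. MC = 16 - 16q + 6q^2.
At P = ¥198 ≥ min AVC, set P = MC on the rising branch: q = 7.
At P = ¥2 < min AVC = ¥8, price no longer covers variable cost at any output, so the firm shuts down: q = 0.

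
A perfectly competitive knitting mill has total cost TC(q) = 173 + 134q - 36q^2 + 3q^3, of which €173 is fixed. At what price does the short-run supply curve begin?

€26 per unit

The firm shuts down when price falls below the minimum of average variable cost. AVC = VC/q = 134 - 36q + 3q^2.
At the minimum of AVC, MC = AVC. MC = 134 - 72q + 9q^2; setting MC = AVC gives 6q^2 - 36q = 0, so q = 6. min AVC = 26.
So the shutdown price is €26.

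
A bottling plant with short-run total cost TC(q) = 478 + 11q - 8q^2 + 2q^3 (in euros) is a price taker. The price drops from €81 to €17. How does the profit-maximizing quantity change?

Output falls from 5 to 3

MC = 11 - 16q + 6q^2; the shutdown threshold is min AVC = €3 (at q = 2).
At P = €81 ≥ min AVC, set P = MC on the rising branch: q = 5.
At P = €17 ≥ min AVC, set P = MC: q = 3. The firm stays open but cuts output.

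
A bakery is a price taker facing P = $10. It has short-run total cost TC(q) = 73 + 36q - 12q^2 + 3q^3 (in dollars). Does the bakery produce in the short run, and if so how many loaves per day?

From TC, MC = TC'(q) = 36 - 24q + 9q^2 and AVC = VC/q = 36 - 12q + 3q^2.
AVC hits its minimum where MC = AVC, at q = 2, giving min AVC = 36 - 12·2 + 3·2^2 = $24.
P = $10 lies below min AVC = $24; no output level covers variable cost.
Best response: produce nothing and absorb the $73 fixed cost.

Shut down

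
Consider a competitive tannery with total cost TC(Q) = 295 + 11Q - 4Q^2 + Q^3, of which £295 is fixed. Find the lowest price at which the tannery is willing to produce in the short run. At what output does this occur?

The shutdown price is the minimum of AVC. VC = 11Q - 4Q^2 + Q^3, so AVC = 11 - 4Q + Q^2.
dAVC/dQ = -4 + 2Q = 0 gives Q = 2. min AVC = 11 - 4·2 + 2^2 = 7.
For P < £7 the firm produces nothing.

£7 per unit, at Q = 2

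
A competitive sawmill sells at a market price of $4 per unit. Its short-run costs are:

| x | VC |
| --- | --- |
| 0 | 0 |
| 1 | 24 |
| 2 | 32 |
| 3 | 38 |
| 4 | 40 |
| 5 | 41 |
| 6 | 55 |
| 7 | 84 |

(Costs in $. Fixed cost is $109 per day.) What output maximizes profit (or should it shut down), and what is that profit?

Tabulate TR − TC: x=0: -109; x=1: -129; x=2: -133; x=3: -135; x=4: -133; x=5: -130; x=6: -140; x=7: -165.
Profit is highest at x = 0. Equivalently, the lowest AVC in the table is 41/5 ≈ $8.20 at x = 5, and P = $4 falls below it — price never covers variable cost, so the firm shuts down and loses only its fixed cost.

x = 0 (shut down); profit = -$109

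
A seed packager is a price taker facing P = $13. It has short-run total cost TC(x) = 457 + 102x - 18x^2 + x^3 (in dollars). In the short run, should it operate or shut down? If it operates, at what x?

From TC, MC = TC'(x) = 102 - 36x + 3x^2 and AVC = VC/x = 102 - 18x + x^2.
AVC hits its minimum where MC = AVC, at x = 9, giving min AVC = 102 - 18·9 + 9^2 = $21.
Since P = $13 < min AVC = $21, price fails to cover variable cost at any output.
Best response: produce nothing and absorb the $457 fixed cost.

Shut down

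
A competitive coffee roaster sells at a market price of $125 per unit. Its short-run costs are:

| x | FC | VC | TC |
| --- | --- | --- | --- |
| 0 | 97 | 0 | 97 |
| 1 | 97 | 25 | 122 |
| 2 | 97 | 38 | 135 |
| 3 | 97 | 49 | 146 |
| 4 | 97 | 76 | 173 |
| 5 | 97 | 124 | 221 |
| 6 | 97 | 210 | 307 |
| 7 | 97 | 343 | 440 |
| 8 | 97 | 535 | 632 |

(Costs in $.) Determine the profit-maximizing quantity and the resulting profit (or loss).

Tabulate TR − TC: x=0: -97; x=1: 3; x=2: 115; x=3: 229; x=4: 327; x=5: 404; x=6: 443; x=7: 435; x=8: 368.
Profit is maximized at x = 6. AVC there is 210/6 = $35 ≤ P, so producing beats shutting down (which would give -$97).

x = 6; profit = $443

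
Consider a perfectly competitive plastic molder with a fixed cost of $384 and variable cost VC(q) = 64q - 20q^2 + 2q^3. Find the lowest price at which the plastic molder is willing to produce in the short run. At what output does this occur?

$14 per unit, at q = 5

The shutdown price is the minimum of AVC. VC = 64q - 20q^2 + 2q^3, so AVC = 64 - 20q + 2q^2.
At the minimum of AVC, MC = AVC. MC = 64 - 40q + 6q^2; setting MC = AVC gives 4q^2 - 20q = 0, so q = 5. min AVC = 14.
For P < $14 the firm produces nothing.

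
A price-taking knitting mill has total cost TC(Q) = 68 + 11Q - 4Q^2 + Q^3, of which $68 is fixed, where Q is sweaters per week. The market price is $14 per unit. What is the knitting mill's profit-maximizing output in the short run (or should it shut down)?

Produce at Q = 3

Variable cost is VC = 11Q - 4Q^2 + Q^3, so AVC = VC/Q = 11 - 4Q + Q^2 and MC = dTC/dQ = 11 - 8Q + 3Q^2.
The AVC parabola has its vertex at Q = 4/2 = 2, where AVC = 11 - 4·2 + 2^2 = $7.
Since P = $14 ≥ min AVC = $7, price covers variable cost and the firm should produce.
Solving P = MC: -3 - 8Q + 3Q^2 = 0 ⇒ Q = -1/3 or 3. On the upward-sloping branch, Q* = 3.
Check: AVC at Q = 3 is $8 ≤ P, so revenue covers variable cost.
Profit = P·Q − TC = 14·3 − 92 = -$50, a loss, but smaller than the $68 fixed cost the firm would lose by shutting down.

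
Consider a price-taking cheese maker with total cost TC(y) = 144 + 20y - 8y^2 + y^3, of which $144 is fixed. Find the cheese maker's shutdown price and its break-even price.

AVC = 20 - 8y + y^2; minimized at y = 4, giving min AVC = $4. That is the shutdown price.
ATC = 144/y + 20 - 8y + y^2. Setting dATC/dy = −144/y^2 − 8 + 2y = 0 gives y = 6 (since 2·6^3 − 8·6^2 = 144).
min ATC = 144/6 + 20 − 8·6 + 6^2 = $32. That is the break-even price.
For $4 ≤ P < $32 the firm produces at a loss; below $4 it shuts down.

Shutdown price = $4; break-even price = $32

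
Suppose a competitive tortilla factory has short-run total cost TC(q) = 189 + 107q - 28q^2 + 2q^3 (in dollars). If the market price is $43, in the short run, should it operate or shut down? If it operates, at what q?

Variable cost is VC = 107q - 28q^2 + 2q^3, so AVC = VC/q = 107 - 28q + 2q^2 and MC = dTC/dq = 107 - 56q + 6q^2.
AVC is minimized where dAVC/dq = -28 + 4q = 0, at q = 7; min AVC = 107 - 28·7 + 2·7^2 = $9.
P = $43 exceeds min AVC = $9, so the firm stays open.
Set P = MC: 43 = 107 - 56q + 6q^2 → 64 - 56q + 6q^2 = 0. The roots are q = 4/3 and q = 8; the profit-maximizing output is on the rising part of MC, so q* = 8.
Check: AVC at q = 8 is $11 ≤ P, so revenue covers variable cost.
Profit = P·q − TC = 43·8 − 277 = $67.

Produce at q = 8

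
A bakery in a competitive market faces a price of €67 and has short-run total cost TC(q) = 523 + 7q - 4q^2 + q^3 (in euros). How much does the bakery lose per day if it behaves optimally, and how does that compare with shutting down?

AVC = 7 - 4q + q^2 has its minimum €3 at q = 2; price €67 clears that bar, so the firm operates.
MC = 7 - 8q + 3q^2. Setting P = MC and taking the root on the rising branch gives q* = 6.
TR = 67·6 = 402. TC = 523 + 114 = 637. Profit = 402 − 637 = -€235.
That loss of €235 beats the €523 the firm would lose by shutting down; producing recovers €288 of fixed cost.

Profit = -€235 at q = 6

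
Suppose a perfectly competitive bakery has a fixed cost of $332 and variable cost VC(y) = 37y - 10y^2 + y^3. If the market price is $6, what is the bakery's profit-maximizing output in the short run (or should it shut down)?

Strip out fixed cost: VC = 37y - 10y^2 + y^3. Then AVC = 37 - 10y + y^2 and MC = 37 - 20y + 3y^2.
AVC hits its minimum where MC = AVC, at y = 5, giving min AVC = 37 - 10·5 + 5^2 = $12.
With P < min AVC ($6 < $12), every unit sold adds to the loss.
Shutting down limits the loss to fixed cost, $332.

Shut down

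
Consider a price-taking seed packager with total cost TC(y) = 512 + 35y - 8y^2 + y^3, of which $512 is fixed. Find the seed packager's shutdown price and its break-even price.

Shutdown price = min AVC. AVC = 35 - 8y + y^2, with vertex at y = 4 and minimum $19.
ATC = 512/y + 35 - 8y + y^2. Setting dATC/dy = −512/y^2 − 8 + 2y = 0 gives y = 8 (since 2·8^3 − 8·8^2 = 512).
min ATC = 512/8 + 35 − 8·8 + 8^2 = $99. That is the break-even price.
Between these two prices the firm operates at a loss; above $99 it earns a profit.

Shutdown price = $19; break-even price = $99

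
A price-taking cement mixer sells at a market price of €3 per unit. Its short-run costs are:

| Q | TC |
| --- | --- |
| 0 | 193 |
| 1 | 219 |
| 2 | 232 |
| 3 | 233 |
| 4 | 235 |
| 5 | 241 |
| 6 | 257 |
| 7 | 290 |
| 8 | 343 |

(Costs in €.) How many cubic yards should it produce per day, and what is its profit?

Q = 0 (shut down); profit = -€193

Compute π = P·Q − TC at each output: Q=0: -193; Q=1: -216; Q=2: -226; Q=3: -224; Q=4: -223; Q=5: -226; Q=6: -239; Q=7: -269; Q=8: -319.
Profit is highest at Q = 0. Equivalently, the lowest AVC in the table is 48/5 ≈ €9.60 at Q = 5, and P = €3 falls below it — price never covers variable cost, so the firm shuts down and loses only its fixed cost.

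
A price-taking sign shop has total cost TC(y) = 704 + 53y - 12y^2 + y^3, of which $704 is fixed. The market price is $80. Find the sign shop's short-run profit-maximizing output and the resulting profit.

Profit = -$218 at y = 9

AVC = 53 - 12y + y^2 has its minimum $17 at y = 6; price $80 clears that bar, so the firm operates.
MC = 53 - 24y + 3y^2. Setting P = MC and taking the root on the rising branch gives y* = 9.
TR = 80·9 = 720. TC = 704 + 234 = 938. Profit = 720 − 938 = -$218.
That loss of $218 beats the $704 the firm would lose by shutting down; producing recovers $486 of fixed cost.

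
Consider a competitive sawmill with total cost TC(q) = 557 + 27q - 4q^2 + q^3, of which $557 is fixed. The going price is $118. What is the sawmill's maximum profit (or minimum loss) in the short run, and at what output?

Profit = -$67 at q = 7

AVC = 27 - 4q + q^2; min AVC = $23 at q = 2. Since P = $118 ≥ min AVC, the firm produces.
With MC = 27 - 8q + 3q^2, P = MC on the upward-sloping part at q* = 7.
TR = 118·7 = 826. TC = 557 + 336 = 893. Profit = 826 − 893 = -$67.
That loss of $67 beats the $557 the firm would lose by shutting down; producing recovers $490 of fixed cost.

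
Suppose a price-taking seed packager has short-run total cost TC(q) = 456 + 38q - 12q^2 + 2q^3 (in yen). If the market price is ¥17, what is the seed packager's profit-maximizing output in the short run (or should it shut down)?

Variable cost is VC = 38q - 12q^2 + 2q^3, so AVC = VC/q = 38 - 12q + 2q^2 and MC = dTC/dq = 38 - 24q + 6q^2.
The AVC parabola has its vertex at q = 12/4 = 3, where AVC = 38 - 12·3 + 2·3^2 = ¥20.
P = ¥17 lies below min AVC = ¥20; no output level covers variable cost.
The firm minimizes its loss by shutting down and losing only its fixed cost of ¥456.

Shut down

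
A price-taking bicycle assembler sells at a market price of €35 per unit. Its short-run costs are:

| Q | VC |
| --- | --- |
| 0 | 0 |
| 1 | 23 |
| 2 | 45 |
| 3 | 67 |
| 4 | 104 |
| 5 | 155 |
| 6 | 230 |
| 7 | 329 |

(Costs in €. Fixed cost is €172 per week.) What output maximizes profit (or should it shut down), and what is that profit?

Compute π = P·Q − TC at each output: Q=0: -172; Q=1: -160; Q=2: -147; Q=3: -134; Q=4: -136; Q=5: -152; Q=6: -192; Q=7: -256.
Profit is maximized at Q = 3. AVC there is 67/3 = €22.33 ≤ P, so producing beats shutting down (which would give -€172).

Q = 3; profit = -€134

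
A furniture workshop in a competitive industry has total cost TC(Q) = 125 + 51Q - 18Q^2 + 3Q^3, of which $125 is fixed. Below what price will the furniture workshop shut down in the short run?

Short-run supply begins at min AVC. From VC = 51Q - 18Q^2 + 3Q^3, AVC = 51 - 18Q + 3Q^2.
dAVC/dQ = -18 + 6Q = 0 gives Q = 3. min AVC = 51 - 18·3 + 3·3^2 = 24.
The firm shuts down for any P below $24.

$24 per unit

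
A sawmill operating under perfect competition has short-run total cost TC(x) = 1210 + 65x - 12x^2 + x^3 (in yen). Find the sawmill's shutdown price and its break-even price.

Shutdown price = ¥29; break-even price = ¥164

AVC = 65 - 12x + x^2; minimized at x = 6, giving min AVC = ¥29. That is the shutdown price.
ATC = 1210/x + 65 - 12x + x^2. Setting dATC/dx = −1210/x^2 − 12 + 2x = 0 gives x = 11 (since 2·11^3 − 12·11^2 = 1210).
min ATC = 1210/11 + 65 − 12·11 + 11^2 = ¥164. That is the break-even price.
For ¥29 ≤ P < ¥164 the firm produces at a loss; below ¥29 it shuts down.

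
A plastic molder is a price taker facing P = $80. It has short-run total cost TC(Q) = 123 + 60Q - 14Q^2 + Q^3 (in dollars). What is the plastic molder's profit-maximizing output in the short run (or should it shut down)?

Produce at Q = 10

Variable cost is VC = 60Q - 14Q^2 + Q^3, so AVC = VC/Q = 60 - 14Q + Q^2 and MC = dTC/dQ = 60 - 28Q + 3Q^2.
AVC hits its minimum where MC = AVC, at Q = 7, giving min AVC = 60 - 14·7 + 7^2 = $11.
Because $80 ≥ $11, revenue can cover variable cost; the firm operates.
Solving P = MC: -20 - 28Q + 3Q^2 = 0 ⇒ Q = -2/3 or 10. On the upward-sloping branch, Q* = 10.
Check: AVC at Q = 10 is $20 ≤ P, so revenue covers variable cost.
Profit = P·Q − TC = 80·10 − 323 = $477.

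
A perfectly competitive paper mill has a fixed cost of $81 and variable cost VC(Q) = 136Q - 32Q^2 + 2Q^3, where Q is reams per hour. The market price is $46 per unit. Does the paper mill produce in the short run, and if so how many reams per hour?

Variable cost is VC = 136Q - 32Q^2 + 2Q^3, so AVC = VC/Q = 136 - 32Q + 2Q^2 and MC = dTC/dQ = 136 - 64Q + 6Q^2.
AVC hits its minimum where MC = AVC, at Q = 8, giving min AVC = 136 - 32·8 + 2·8^2 = $8.
Since P = $46 ≥ min AVC = $8, price covers variable cost and the firm should produce.
Solving P = MC: 90 - 64Q + 6Q^2 = 0 ⇒ Q = 5/3 or 9. On the upward-sloping branch, Q* = 9.
Check: AVC at Q = 9 is $10 ≤ P, so revenue covers variable cost.
Profit = P·Q − TC = 46·9 − 171 = $243.

Produce at Q = 9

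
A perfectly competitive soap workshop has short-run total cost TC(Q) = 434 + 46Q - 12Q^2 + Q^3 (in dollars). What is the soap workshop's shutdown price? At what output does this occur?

$10 per unit, at Q = 6

Short-run supply begins at min AVC. From VC = 46Q - 12Q^2 + Q^3, AVC = 46 - 12Q + Q^2.
dAVC/dQ = -12 + 2Q = 0 gives Q = 6. min AVC = 46 - 12·6 + 6^2 = 10.
For P < $10 the firm produces nothing.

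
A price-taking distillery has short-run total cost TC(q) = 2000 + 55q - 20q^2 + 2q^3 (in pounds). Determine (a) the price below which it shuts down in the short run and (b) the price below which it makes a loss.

AVC = 55 - 20q + 2q^2; minimized at q = 5, giving min AVC = £5. That is the shutdown price.
ATC = 2000/q + 55 - 20q + 2q^2. Setting dATC/dq = −2000/q^2 − 20 + 4q = 0 gives q = 10 (since 4·10^3 − 20·10^2 = 2000).
min ATC = 2000/10 + 55 − 20·10 + 2·10^2 = £255. That is the break-even price.
For £5 ≤ P < £255 the firm produces at a loss; below £5 it shuts down.

Shutdown price = £5; break-even price = £255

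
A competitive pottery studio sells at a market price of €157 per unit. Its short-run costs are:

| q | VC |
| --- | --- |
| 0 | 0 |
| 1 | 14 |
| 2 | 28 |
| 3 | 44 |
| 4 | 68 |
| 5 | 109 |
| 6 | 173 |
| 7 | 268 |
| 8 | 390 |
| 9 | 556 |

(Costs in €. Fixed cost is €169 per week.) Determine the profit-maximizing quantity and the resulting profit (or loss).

q = 8; profit = €697

Tabulate TR − TC: q=0: -169; q=1: -26; q=2: 117; q=3: 258; q=4: 391; q=5: 507; q=6: 600; q=7: 662; q=8: 697; q=9: 688.
Profit is maximized at q = 8. AVC there is 390/8 = €48.75 ≤ P, so producing beats shutting down (which would give -€169).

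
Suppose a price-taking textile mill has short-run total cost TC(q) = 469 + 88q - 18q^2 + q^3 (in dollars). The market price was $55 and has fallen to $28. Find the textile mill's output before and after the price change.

Output falls from 11 to 10

AVC = 88 - 18q + q^2, minimized at q = 9 where min AVC = $7. MC = 88 - 36q + 3q^2.
With P = $55 above the shutdown price, P = MC gives q = 11.
At P = $28 ≥ min AVC, set P = MC: q = 10. The firm stays open but cuts output.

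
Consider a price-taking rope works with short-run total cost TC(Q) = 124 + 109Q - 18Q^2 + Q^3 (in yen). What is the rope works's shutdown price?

¥28 per unit

The firm shuts down when price falls below the minimum of average variable cost. AVC = VC/Q = 109 - 18Q + Q^2.
dAVC/dQ = -18 + 2Q = 0 gives Q = 9. min AVC = 109 - 18·9 + 9^2 = 28.
So the shutdown price is ¥28.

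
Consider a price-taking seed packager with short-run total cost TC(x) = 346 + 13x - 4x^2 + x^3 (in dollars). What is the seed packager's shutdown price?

$9 per unit

Short-run supply begins at min AVC. From VC = 13x - 4x^2 + x^3, AVC = 13 - 4x + x^2.
At the minimum of AVC, MC = AVC. MC = 13 - 8x + 3x^2; setting MC = AVC gives 2x^2 - 4x = 0, so x = 2. min AVC = 9.
So the shutdown price is $9.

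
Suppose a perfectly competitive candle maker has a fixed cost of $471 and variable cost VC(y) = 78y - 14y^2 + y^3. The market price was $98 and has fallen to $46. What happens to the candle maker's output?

Output falls from 10 to 8

MC = 78 - 28y + 3y^2; the shutdown threshold is min AVC = $29 (at y = 7).
At P = $98 ≥ min AVC, set P = MC on the rising branch: y = 10.
At P = $46 ≥ min AVC, set P = MC: y = 8. The firm stays open but cuts output.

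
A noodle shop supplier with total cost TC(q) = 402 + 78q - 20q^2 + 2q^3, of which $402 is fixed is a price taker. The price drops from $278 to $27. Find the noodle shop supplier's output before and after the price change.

Output falls from 10 to 0 (the firm shuts down)

MC = 78 - 40q + 6q^2; the shutdown threshold is min AVC = $28 (at q = 5).
With P = $278 above the shutdown price, P = MC gives q = 10.
At P = $27 < min AVC = $28, price no longer covers variable cost at any output, so the firm shuts down: q = 0.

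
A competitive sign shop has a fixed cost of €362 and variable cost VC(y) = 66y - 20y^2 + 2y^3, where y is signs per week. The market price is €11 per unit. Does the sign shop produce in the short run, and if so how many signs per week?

From TC, MC = TC'(y) = 66 - 40y + 6y^2 and AVC = VC/y = 66 - 20y + 2y^2.
AVC hits its minimum where MC = AVC, at y = 5, giving min AVC = 66 - 20·5 + 2·5^2 = €16.
With P < min AVC (€11 < €16), every unit sold adds to the loss.
Shutting down limits the loss to fixed cost, €362.

Shut down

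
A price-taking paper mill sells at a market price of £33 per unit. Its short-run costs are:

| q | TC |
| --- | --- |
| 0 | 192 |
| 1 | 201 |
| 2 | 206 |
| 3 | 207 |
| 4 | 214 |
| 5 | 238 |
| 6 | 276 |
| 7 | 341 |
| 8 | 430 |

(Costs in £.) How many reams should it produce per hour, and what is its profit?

q = 5; profit = -£73

Compute π = P·q − TC at each output: q=0: -192; q=1: -168; q=2: -140; q=3: -108; q=4: -82; q=5: -73; q=6: -78; q=7: -110; q=8: -166.
Profit is maximized at q = 5. AVC there is 46/5 = £9.20 ≤ P, so producing beats shutting down (which would give -£192).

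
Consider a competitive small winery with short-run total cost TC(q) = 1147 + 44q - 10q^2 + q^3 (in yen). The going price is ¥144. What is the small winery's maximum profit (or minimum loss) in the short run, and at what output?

Profit = -¥147 at q = 10

AVC = 44 - 10q + q^2; min AVC = ¥19 at q = 5. Since P = ¥144 ≥ min AVC, the firm produces.
MC = 44 - 20q + 3q^2. Setting P = MC and taking the root on the rising branch gives q* = 10.
TR = 144·10 = 1440. TC = 1147 + 440 = 1587. Profit = 1440 − 1587 = -¥147.
That loss of ¥147 beats the ¥1147 the firm would lose by shutting down; producing recovers ¥1000 of fixed cost.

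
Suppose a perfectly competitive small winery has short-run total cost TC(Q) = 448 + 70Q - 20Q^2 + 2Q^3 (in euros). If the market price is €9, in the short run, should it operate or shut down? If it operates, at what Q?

Variable cost is VC = 70Q - 20Q^2 + 2Q^3, so AVC = VC/Q = 70 - 20Q + 2Q^2 and MC = dTC/dQ = 70 - 40Q + 6Q^2.
AVC is minimized where dAVC/dQ = -20 + 4Q = 0, at Q = 5; min AVC = 70 - 20·5 + 2·5^2 = €20.
P = €9 lies below min AVC = €20; no output level covers variable cost.
Shutting down limits the loss to fixed cost, €448.

Shut down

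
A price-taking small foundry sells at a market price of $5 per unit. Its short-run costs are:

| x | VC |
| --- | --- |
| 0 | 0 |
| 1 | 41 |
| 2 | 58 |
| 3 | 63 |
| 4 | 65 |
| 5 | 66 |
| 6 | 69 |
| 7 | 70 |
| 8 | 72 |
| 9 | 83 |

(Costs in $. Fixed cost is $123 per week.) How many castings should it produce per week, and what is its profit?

x = 0 (shut down); profit = -$123

Tabulate TR − TC: x=0: -123; x=1: -159; x=2: -171; x=3: -171; x=4: -168; x=5: -164; x=6: -162; x=7: -158; x=8: -155; x=9: -161.
Profit is highest at x = 0. Equivalently, the lowest AVC in the table is 72/8 ≈ $9 at x = 8, and P = $5 falls below it — price never covers variable cost, so the firm shuts down and loses only its fixed cost.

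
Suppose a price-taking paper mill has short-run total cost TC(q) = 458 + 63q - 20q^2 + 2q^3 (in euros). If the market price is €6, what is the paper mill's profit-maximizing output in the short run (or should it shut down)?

Shut down

From TC, MC = TC'(q) = 63 - 40q + 6q^2 and AVC = VC/q = 63 - 20q + 2q^2.
The AVC parabola has its vertex at q = 20/4 = 5, where AVC = 63 - 20·5 + 2·5^2 = €13.
With P < min AVC (€6 < €13), every unit sold adds to the loss.
Shutting down limits the loss to fixed cost, €458.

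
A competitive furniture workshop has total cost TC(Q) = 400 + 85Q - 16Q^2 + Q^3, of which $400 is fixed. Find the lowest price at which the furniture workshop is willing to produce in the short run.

$21 per unit

The shutdown price is the minimum of AVC. VC = 85Q - 16Q^2 + Q^3, so AVC = 85 - 16Q + Q^2.
dAVC/dQ = -16 + 2Q = 0 gives Q = 8. min AVC = 85 - 16·8 + 8^2 = 21.
The firm shuts down for any P below $21.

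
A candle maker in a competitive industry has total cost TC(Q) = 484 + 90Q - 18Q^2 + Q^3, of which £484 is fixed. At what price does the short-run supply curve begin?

The shutdown price is the minimum of AVC. VC = 90Q - 18Q^2 + Q^3, so AVC = 90 - 18Q + Q^2.
dAVC/dQ = -18 + 2Q = 0 gives Q = 9. min AVC = 90 - 18·9 + 9^2 = 9.
The firm shuts down for any P below £9.

£9 per unit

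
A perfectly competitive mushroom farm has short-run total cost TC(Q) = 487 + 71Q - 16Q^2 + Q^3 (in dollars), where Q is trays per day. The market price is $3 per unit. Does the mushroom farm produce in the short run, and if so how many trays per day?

Shut down

From TC, MC = TC'(Q) = 71 - 32Q + 3Q^2 and AVC = VC/Q = 71 - 16Q + Q^2.
AVC is minimized where dAVC/dQ = -16 + 2Q = 0, at Q = 8; min AVC = 71 - 16·8 + 8^2 = $7.
With P < min AVC ($3 < $7), every unit sold adds to the loss.
Best response: produce nothing and absorb the $487 fixed cost.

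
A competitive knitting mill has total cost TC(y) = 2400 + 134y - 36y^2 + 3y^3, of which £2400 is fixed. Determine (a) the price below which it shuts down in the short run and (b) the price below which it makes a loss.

Shutdown price = min AVC. AVC = 134 - 36y + 3y^2, with vertex at y = 6 and minimum £26.
ATC = 2400/y + 134 - 36y + 3y^2. Setting dATC/dy = −2400/y^2 − 36 + 6y = 0 gives y = 10 (since 6·10^3 − 36·10^2 = 2400).
min ATC = 2400/10 + 134 − 36·10 + 3·10^2 = £314. That is the break-even price.
For £26 ≤ P < £314 the firm produces at a loss; below £26 it shuts down.

Shutdown price = £26; break-even price = £314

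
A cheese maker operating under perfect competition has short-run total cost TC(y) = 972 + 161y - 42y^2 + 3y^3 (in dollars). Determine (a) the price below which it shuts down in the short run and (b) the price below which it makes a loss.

Shutdown price = min AVC. AVC = 161 - 42y + 3y^2, with vertex at y = 7 and minimum $14.
ATC = 972/y + 161 - 42y + 3y^2. Setting dATC/dy = −972/y^2 − 42 + 6y = 0 gives y = 9 (since 6·9^3 − 42·9^2 = 972).
min ATC = 972/9 + 161 − 42·9 + 3·9^2 = $134. That is the break-even price.
Between these two prices the firm operates at a loss; above $134 it earns a profit.

Shutdown price = $14; break-even price = $134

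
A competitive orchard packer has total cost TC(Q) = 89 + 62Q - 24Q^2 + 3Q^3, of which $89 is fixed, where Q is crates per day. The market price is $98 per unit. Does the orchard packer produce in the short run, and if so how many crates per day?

From TC, MC = TC'(Q) = 62 - 48Q + 9Q^2 and AVC = VC/Q = 62 - 24Q + 3Q^2.
AVC is minimized where dAVC/dQ = -24 + 6Q = 0, at Q = 4; min AVC = 62 - 24·4 + 3·4^2 = $14.
P = $98 exceeds min AVC = $14, so the firm stays open.
Solving P = MC: -36 - 48Q + 9Q^2 = 0 ⇒ Q = -2/3 or 6. On the upward-sloping branch, Q* = 6.
Check: AVC at Q = 6 is $26 ≤ P, so revenue covers variable cost.
Profit = P·Q − TC = 98·6 − 245 = $343.

Produce at Q = 6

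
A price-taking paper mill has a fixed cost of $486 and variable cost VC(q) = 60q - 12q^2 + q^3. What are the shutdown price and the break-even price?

AVC = 60 - 12q + q^2; minimized at q = 6, giving min AVC = $24. That is the shutdown price.
ATC = 486/q + 60 - 12q + q^2. Setting dATC/dq = −486/q^2 − 12 + 2q = 0 gives q = 9 (since 2·9^3 − 12·9^2 = 486).
min ATC = 486/9 + 60 − 12·9 + 9^2 = $87. That is the break-even price.
Between these two prices the firm operates at a loss; above $87 it earns a profit.

Shutdown price = $24; break-even price = $87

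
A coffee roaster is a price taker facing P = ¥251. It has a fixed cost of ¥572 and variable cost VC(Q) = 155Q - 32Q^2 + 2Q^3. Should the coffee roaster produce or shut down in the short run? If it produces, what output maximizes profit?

Produce at Q = 12

From TC, MC = TC'(Q) = 155 - 64Q + 6Q^2 and AVC = VC/Q = 155 - 32Q + 2Q^2.
The AVC parabola has its vertex at Q = 32/4 = 8, where AVC = 155 - 32·8 + 2·8^2 = ¥27.
P = ¥251 exceeds min AVC = ¥27, so the firm stays open.
Solving P = MC: -96 - 64Q + 6Q^2 = 0 ⇒ Q = -4/3 or 12. On the upward-sloping branch, Q* = 12.
Check: AVC at Q = 12 is ¥59 ≤ P, so revenue covers variable cost.
Profit = P·Q − TC = 251·12 − 1280 = ¥1732.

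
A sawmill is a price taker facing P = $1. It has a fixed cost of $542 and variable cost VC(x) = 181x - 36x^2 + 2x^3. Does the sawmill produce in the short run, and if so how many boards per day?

Shut down

From TC, MC = TC'(x) = 181 - 72x + 6x^2 and AVC = VC/x = 181 - 36x + 2x^2.
AVC is minimized where dAVC/dx = -36 + 4x = 0, at x = 9; min AVC = 181 - 36·9 + 2·9^2 = $19.
Since P = $1 < min AVC = $19, price fails to cover variable cost at any output.
Shutting down limits the loss to fixed cost, $542.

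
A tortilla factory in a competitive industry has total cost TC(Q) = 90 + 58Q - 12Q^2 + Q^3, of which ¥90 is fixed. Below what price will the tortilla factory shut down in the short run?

¥22 per unit

The firm shuts down when price falls below the minimum of average variable cost. AVC = VC/Q = 58 - 12Q + Q^2.
dAVC/dQ = -12 + 2Q = 0 gives Q = 6. min AVC = 58 - 12·6 + 6^2 = 22.
For P < ¥22 the firm produces nothing.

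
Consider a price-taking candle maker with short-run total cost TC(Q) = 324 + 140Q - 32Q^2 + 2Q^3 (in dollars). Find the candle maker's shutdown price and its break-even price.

Shutdown price = min AVC. AVC = 140 - 32Q + 2Q^2, with vertex at Q = 8 and minimum $12.
ATC = 324/Q + 140 - 32Q + 2Q^2. Setting dATC/dQ = −324/Q^2 − 32 + 4Q = 0 gives Q = 9 (since 4·9^3 − 32·9^2 = 324).
min ATC = 324/9 + 140 − 32·9 + 2·9^2 = $50. That is the break-even price.
Between these two prices the firm operates at a loss; above $50 it earns a profit.

Shutdown price = $12; break-even price = $50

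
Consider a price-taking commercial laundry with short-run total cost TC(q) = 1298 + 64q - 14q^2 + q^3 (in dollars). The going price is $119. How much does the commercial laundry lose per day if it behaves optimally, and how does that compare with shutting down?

AVC = 64 - 14q + q^2; min AVC = $15 at q = 7. Since P = $119 ≥ min AVC, the firm produces.
MC = 64 - 28q + 3q^2. Setting P = MC and taking the root on the rising branch gives q* = 11.
TR = 119·11 = 1309. TC = 1298 + 341 = 1639. Profit = 1309 − 1639 = -$330.
Shutting down would mean losing the fixed cost of $1298, so operating at a loss of $330 is better by $968.

Profit = -$330 at q = 11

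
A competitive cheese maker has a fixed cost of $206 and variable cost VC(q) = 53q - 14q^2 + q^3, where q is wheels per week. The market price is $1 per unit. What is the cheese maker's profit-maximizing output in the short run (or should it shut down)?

From TC, MC = TC'(q) = 53 - 28q + 3q^2 and AVC = VC/q = 53 - 14q + q^2.
The AVC parabola has its vertex at q = 14/2 = 7, where AVC = 53 - 14·7 + 7^2 = $4.
P = $1 lies below min AVC = $4; no output level covers variable cost.
The firm minimizes its loss by shutting down and losing only its fixed cost of $206.

Shut down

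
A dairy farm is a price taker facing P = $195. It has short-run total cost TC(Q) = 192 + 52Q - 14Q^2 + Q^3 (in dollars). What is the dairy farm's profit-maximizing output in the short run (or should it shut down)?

Produce at Q = 13

Variable cost is VC = 52Q - 14Q^2 + Q^3, so AVC = VC/Q = 52 - 14Q + Q^2 and MC = dTC/dQ = 52 - 28Q + 3Q^2.
The AVC parabola has its vertex at Q = 14/2 = 7, where AVC = 52 - 14·7 + 7^2 = $3.
P = $195 exceeds min AVC = $3, so the firm stays open.
Set P = MC: 195 = 52 - 28Q + 3Q^2 → -143 - 28Q + 3Q^2 = 0. The roots are Q = -11/3 and Q = 13; the profit-maximizing output is on the rising part of MC, so Q* = 13.
Check: AVC at Q = 13 is $39 ≤ P, so revenue covers variable cost.
Profit = P·Q − TC = 195·13 − 699 = $1836.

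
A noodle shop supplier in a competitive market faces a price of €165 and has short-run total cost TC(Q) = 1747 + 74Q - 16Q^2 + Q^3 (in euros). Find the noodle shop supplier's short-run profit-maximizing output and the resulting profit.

Profit = -€57 at Q = 13

AVC = 74 - 16Q + Q^2 has its minimum €10 at Q = 8; price €165 clears that bar, so the firm operates.
MC = 74 - 32Q + 3Q^2. Setting P = MC and taking the root on the rising branch gives Q* = 13.
TR = 165·13 = 2145. TC = 1747 + 455 = 2202. Profit = 2145 − 2202 = -€57.
By producing, the firm covers all variable cost plus €1690 of fixed cost; shutting down would lose the full €1747.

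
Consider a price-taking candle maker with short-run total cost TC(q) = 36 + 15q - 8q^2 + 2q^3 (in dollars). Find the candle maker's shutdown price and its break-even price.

Shutdown price = $7; break-even price = $21

AVC = 15 - 8q + 2q^2; minimized at q = 2, giving min AVC = $7. That is the shutdown price.
ATC = 36/q + 15 - 8q + 2q^2. Setting dATC/dq = −36/q^2 − 8 + 4q = 0 gives q = 3 (since 4·3^3 − 8·3^2 = 36).
min ATC = 36/3 + 15 − 8·3 + 2·3^2 = $21. That is the break-even price.
Between these two prices the firm operates at a loss; above $21 it earns a profit.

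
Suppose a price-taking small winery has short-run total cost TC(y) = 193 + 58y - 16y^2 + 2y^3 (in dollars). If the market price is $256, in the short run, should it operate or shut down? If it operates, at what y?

From TC, MC = TC'(y) = 58 - 32y + 6y^2 and AVC = VC/y = 58 - 16y + 2y^2.
AVC hits its minimum where MC = AVC, at y = 4, giving min AVC = 58 - 16·4 + 2·4^2 = $26.
Because $256 ≥ $26, revenue can cover variable cost; the firm operates.
Solving P = MC: -198 - 32y + 6y^2 = 0 ⇒ y = -11/3 or 9. On the upward-sloping branch, y* = 9.
Check: AVC at y = 9 is $76 ≤ P, so revenue covers variable cost.
Profit = P·y − TC = 256·9 − 877 = $1427.

Produce at y = 9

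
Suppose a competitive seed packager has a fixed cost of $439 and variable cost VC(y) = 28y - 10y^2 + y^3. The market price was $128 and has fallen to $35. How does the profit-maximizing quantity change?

Output falls from 10 to 7

MC = 28 - 20y + 3y^2; the shutdown threshold is min AVC = $3 (at y = 5).
With P = $128 above the shutdown price, P = MC gives y = 10.
At P = $35 ≥ min AVC, set P = MC: y = 7. The firm stays open but cuts output.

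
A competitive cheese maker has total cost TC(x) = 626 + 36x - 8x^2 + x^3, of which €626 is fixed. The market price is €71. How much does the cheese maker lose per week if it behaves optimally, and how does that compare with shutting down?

AVC = 36 - 8x + x^2; min AVC = €20 at x = 4. Since P = €71 ≥ min AVC, the firm produces.
MC = 36 - 16x + 3x^2. Setting P = MC and taking the root on the rising branch gives x* = 7.
TR = 71·7 = 497. TC = 626 + 203 = 829. Profit = 497 − 829 = -€332.
That loss of €332 beats the €626 the firm would lose by shutting down; producing recovers €294 of fixed cost.

Profit = -€332 at x = 7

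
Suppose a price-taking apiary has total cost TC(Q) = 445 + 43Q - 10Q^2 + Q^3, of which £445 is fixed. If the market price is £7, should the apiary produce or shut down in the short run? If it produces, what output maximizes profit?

Variable cost is VC = 43Q - 10Q^2 + Q^3, so AVC = VC/Q = 43 - 10Q + Q^2 and MC = dTC/dQ = 43 - 20Q + 3Q^2.
AVC is minimized where dAVC/dQ = -10 + 2Q = 0, at Q = 5; min AVC = 43 - 10·5 + 5^2 = £18.
Since P = £7 < min AVC = £18, price fails to cover variable cost at any output.
Best response: produce nothing and absorb the £445 fixed cost.

Shut down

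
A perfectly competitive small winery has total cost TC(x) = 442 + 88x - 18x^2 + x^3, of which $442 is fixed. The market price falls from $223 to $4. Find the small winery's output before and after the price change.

MC = 88 - 36x + 3x^2; the shutdown threshold is min AVC = $7 (at x = 9).
At P = $223 ≥ min AVC, set P = MC on the rising branch: x = 15.
At P = $4 < min AVC = $7, price no longer covers variable cost at any output, so the firm shuts down: x = 0.

Output falls from 15 to 0 (the firm shuts down)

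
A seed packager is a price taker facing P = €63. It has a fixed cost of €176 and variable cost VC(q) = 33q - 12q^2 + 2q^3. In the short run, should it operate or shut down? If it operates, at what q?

From TC, MC = TC'(q) = 33 - 24q + 6q^2 and AVC = VC/q = 33 - 12q + 2q^2.
The AVC parabola has its vertex at q = 12/4 = 3, where AVC = 33 - 12·3 + 2·3^2 = €15.
P = €63 exceeds min AVC = €15, so the firm stays open.
P = MC gives -30 - 24q + 6q^2 = 0, with roots -1 and 5. Take the larger (rising MC): q* = 5.
Check: AVC at q = 5 is €23 ≤ P, so revenue covers variable cost.
Profit = P·q − TC = 63·5 − 291 = €24.

Produce at q = 5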